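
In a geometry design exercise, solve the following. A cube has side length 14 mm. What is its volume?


Shape: cube
Side s = 14 mm
Formula: V = s^3
V = 14 * 14 * 14
V = 196 * 14
V = 2744
2744 mm^3


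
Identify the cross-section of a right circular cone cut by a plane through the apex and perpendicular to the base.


Solid: right circular cone
Cutting plane: through the apex and perpendicular to the base
Visualize the intersection of the plane with the solid's surface.
The boundary of the cut region is a isosceles triangle.
isosceles triangle


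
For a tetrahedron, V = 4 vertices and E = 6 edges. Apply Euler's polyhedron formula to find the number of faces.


Polyhedron: tetrahedron
Euler's formula for convex polyhedra: V - E + F = 2
Given: V = 4 vertices and E = 6 edges
Solve for F:
F = 2 + E - V = 2 + 6 - 4 = 4
4 faces


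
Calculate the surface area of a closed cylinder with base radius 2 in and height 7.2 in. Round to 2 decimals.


Shape: closed cylinder
Radius r = 2 in, Height h = 7.2 in
Formula: SA = 2*pi*r^2 + 2*pi*r*h = 2*pi*r*(r + h)
r + h = 9.2
2 * r * (r + h) = 2 * 2 * 9.2 = 36.8
SA = 36.8 * pi
SA = 115.61
115.61 in^2


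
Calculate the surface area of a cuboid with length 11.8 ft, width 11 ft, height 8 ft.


Shape: rectangular prism
l = 11.8 ft, w = 11 ft, h = 8 ft
Formula: SA = 2(lw + lh + wh)
lw = 129.8, lh = 94.4, wh = 88
lw + lh + wh = 312.2
SA = 2 * 312.2
SA = 624.4
624.4 ft^2


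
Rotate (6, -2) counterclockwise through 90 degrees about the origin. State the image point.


Transformation: rotation about the origin
Original point: (6, -2)
Rule for 90 deg counterclockwise: (x, y) -> (-y, x)
Apply: (6, -2) -> (2, 6)
(2, 6)


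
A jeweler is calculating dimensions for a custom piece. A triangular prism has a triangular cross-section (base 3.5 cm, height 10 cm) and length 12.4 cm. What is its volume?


Shape: triangular prism
Triangle base = 3.5 cm, triangle height = 10 cm, prism length L = 12.4 cm
Formula: V = (1/2 * b * h_tri) * L
Cross-section area = 0.5 * 3.5 * 10 = 17.5
V = 17.5 * 12.4
V = 217
217 cm^3


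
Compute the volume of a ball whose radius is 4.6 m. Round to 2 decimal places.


Shape: sphere
Radius r = 4.6 m
Formula: V = (4/3) * pi * r^3
r^3 = 97.336
(4/3) * 97.336 = 129.781333
V = 129.781333 * pi
V = 407.72
407.72 m^3


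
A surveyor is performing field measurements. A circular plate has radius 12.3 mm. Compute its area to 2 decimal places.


Shape: circle
Radius r = 12.3 mm
Formula: A = pi * r^2
r^2 = 12.3^2 = 151.29
A = pi * 151.29
A = 475.29
475.29 mm^2


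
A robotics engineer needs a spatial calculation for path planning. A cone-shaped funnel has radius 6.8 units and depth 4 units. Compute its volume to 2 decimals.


Shape: cone
Radius r = 6.8 units, Height h = 4 units
Formula: V = (1/3) * pi * r^2 * h
r^2 = 46.24
pi * r^2 * h = pi * 46.24 * 4 = 184.96 * pi
V = 184.96 * pi / 3
V = 193.69
193.69 units^3


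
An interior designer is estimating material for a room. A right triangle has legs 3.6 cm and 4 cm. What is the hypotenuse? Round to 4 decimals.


Shape: right triangle
Legs a = 3.6 cm, b = 4 cm
Formula: c = sqrt(a^2 + b^2)
a^2 = 12.96, b^2 = 16
a^2 + b^2 = 28.96
c = sqrt(28.96)
c = 5.3814
5.3814 cm


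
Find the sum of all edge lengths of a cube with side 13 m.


Shape: cube
Side s = 13 m
A cube has 12 edges, all equal.
Formula: total edge length = 12 * s
Total = 12 * 13
Total = 156
156 m


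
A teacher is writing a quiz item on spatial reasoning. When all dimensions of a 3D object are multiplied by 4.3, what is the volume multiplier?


Linear scale factor k = 4.3
Rule: under a linear scaling by k, volumes scale by k^3.
k^3 = 4.3 * 4.3 * 4.3
k^3 = 18.49 * 4.3
k^3 = 79.507
Volume scales by a factor of 79.507.
79.507 (dimensionless)


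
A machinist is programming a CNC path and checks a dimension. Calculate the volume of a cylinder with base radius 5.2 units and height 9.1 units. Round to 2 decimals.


Shape: cylinder
Radius r = 5.2 units, Height h = 9.1 units
Formula: V = pi * r^2 * h
r^2 = 27.04
V = pi * 27.04 * 9.1
V = 246.064 * pi
V = 773.03
773.03 units^3


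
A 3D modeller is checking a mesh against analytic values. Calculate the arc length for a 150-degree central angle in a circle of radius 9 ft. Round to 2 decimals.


Shape: circular arc
Radius r = 9 ft, Angle = 150 degrees
Formula: L = (angle/360) * 2 * pi * r
2 * pi * r = 18 * pi
L = (150/360) * 18 * pi
L = 7.5 * pi
L = 23.56
23.56 ft


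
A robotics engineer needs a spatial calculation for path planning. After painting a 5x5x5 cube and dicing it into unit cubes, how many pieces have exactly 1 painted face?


Large cube: 5 x 5 x 5, cut into unit cubes.
n = 5, so n - 2 = 3
Cubes with 1 painted face lie in the interior of each face.
A cube has 6 faces; each contributes (n - 2)^2 = 9 such cubes.
Count = 6 * 9 = 54
54 unit cubes


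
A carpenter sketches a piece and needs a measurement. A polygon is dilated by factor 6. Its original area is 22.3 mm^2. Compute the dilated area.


Linear scale factor k = 6
Original area = 22.3 mm^2
Rule: under a linear scaling by k, areas scale by k^2.
k^2 = 6^2 = 36
New area = 22.3 * 36
New area = 802.8
802.8 mm^2


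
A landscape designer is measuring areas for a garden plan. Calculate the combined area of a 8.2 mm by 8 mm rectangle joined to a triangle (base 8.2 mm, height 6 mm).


Composite shape: rectangle + triangle
Rectangle area = 8.2 * 8 = 65.6
Triangle area = 0.5 * 8.2 * 6 = 24.6
Total = 65.6 + 24.6
Total = 90.2
90.2 mm^2


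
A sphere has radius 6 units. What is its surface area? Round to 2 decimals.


Shape: sphere
Radius r = 6 units
Formula: SA = 4 * pi * r^2
r^2 = 36
SA = 4 * pi * 36
SA = 144 * pi
SA = 452.39
452.39 units^2


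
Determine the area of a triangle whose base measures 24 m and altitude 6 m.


Shape: triangle
Base b = 24 m, Height h = 6 m
Formula: A = (1/2) * b * h
A = 0.5 * 24 * 6
A = 0.5 * 144
A = 72
72 m^2


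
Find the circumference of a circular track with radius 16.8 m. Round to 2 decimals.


Shape: circle
Radius r = 16.8 m
Formula: C = 2 * pi * r
C = 2 * pi * 16.8
C = 33.6 * pi
C = 105.56
105.56 m


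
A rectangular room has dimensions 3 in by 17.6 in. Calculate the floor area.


Shape: rectangle
Length l = 3 in, Width w = 17.6 in
Formula: A = l * w
A = 3 * 17.6
A = 52.8
52.8 in^2


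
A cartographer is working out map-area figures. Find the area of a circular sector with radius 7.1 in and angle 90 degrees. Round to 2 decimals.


Shape: circular sector
Radius r = 7.1 in, Angle = 90 degrees
Formula: A = (angle/360) * pi * r^2
r^2 = 50.41
Fraction of circle = 90/360
A = (90/360) * pi * 50.41
A = 12.6025 * pi
A = 39.59
39.59 in^2


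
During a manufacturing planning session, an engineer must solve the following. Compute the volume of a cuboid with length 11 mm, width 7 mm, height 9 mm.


Shape: rectangular prism
l = 11 mm, w = 7 mm, h = 9 mm
Formula: V = l * w * h
V = 11 * 7 * 9
V = 77 * 9
V = 693
693 mm^3


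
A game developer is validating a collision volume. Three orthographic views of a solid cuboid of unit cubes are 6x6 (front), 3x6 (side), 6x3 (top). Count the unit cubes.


Orthographic views of a solid rectangular block:
Front view 6 x 6 -> length = 6, height = 6
Side view 3 x 6 -> width = 3, height = 6 (consistent)
Top view 6 x 3 -> confirms length = 6, width = 3
The block is 6 x 3 x 6.
Total unit cubes = 6 * 3 * 6 = 108
108 unit cubes


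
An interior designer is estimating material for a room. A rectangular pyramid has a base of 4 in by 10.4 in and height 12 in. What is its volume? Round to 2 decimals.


Shape: rectangular pyramid
Base: 4 in x 10.4 in, Height h = 12 in
Formula: V = (1/3) * base_area * h
base_area = 4 * 10.4 = 41.6
base_area * h = 41.6 * 12 = 499.2
V = 499.2 / 3
V = 166.4
166.4 in^3


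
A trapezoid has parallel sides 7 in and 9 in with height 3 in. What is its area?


Shape: trapezoid
Parallel sides a = 7 in, b = 9 in; Height h = 3 in
Formula: A = (a + b) * h / 2
a + b = 7 + 9 = 16
A = 16 * 3 / 2
A = 48 / 2
A = 24
24 in^2


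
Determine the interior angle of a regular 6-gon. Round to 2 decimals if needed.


Shape: regular hexagon (6 sides)
Formula: interior angle = (n - 2) * 180 / n
(n - 2) = 4
(n - 2) * 180 = 720
angle = 720 / 6
angle = 120
120 degrees


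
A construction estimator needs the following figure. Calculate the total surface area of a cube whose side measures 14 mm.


Shape: cube
Side s = 14 mm
A cube has 6 square faces.
Formula: SA = 6 * s^2
s^2 = 196
SA = 6 * 196
SA = 1176
1176 mm^2


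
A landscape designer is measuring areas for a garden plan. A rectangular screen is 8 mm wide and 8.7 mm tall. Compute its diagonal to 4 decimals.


Shape: rectangle (diagonal via Pythagoras)
Sides: 8 mm and 8.7 mm
Formula: d = sqrt(l^2 + w^2)
l^2 = 64, w^2 = 75.69
l^2 + w^2 = 139.69
d = sqrt(139.69)
d = 11.8191
11.8191 mm


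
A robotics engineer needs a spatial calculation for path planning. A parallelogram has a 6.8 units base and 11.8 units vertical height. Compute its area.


Shape: parallelogram
Base b = 6.8 units, Height h = 11.8 units
Formula: A = b * h
A = 6.8 * 11.8
A = 80.24
80.24 units^2


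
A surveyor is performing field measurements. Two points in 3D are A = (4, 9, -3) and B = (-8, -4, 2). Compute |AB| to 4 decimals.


3D distance between two points
P1 = (4, 9, -3), P2 = (-8, -4, 2)
Formula: d = sqrt((x2-x1)^2 + (y2-y1)^2 + (z2-z1)^2)
dx = -8 - 4 = -12
dy = -4 - 9 = -13
dz = 2 - -3 = 5
dx^2 + dy^2 + dz^2 = 144 + 169 + 25 = 338
d = sqrt(338)
d = 18.3848
18.3848 units


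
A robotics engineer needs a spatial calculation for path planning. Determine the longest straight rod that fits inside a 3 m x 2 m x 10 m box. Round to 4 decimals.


Shape: rectangular box (space diagonal)
l = 3 m, w = 2 m, h = 10 m
Visualize: the diagonal of the base, then a right triangle with that diagonal and the height.
Formula: d = sqrt(l^2 + w^2 + h^2)
l^2 + w^2 + h^2 = 9 + 4 + 100 = 113
d = sqrt(113)
d = 10.6301
10.6301 m


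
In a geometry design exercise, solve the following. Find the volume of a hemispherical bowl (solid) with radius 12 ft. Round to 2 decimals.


Shape: hemisphere (half of a sphere)
Radius r = 12 ft
Formula: V = (1/2) * (4/3) * pi * r^3 = (2/3) * pi * r^3
r^3 = 1728
(2/3) * 1728 = 1152
V = 1152 * pi
V = 3619.11
3619.11 ft^3


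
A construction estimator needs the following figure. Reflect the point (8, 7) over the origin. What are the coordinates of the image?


Transformation: reflection
Original point: (8, 7)
Rule for reflection through the origin: (x, y) -> (-x, -y)
Apply: (8, 7) -> (-8, -7)
(-8, -7)


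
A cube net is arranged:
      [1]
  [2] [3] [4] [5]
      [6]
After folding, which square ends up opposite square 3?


Net: cross layout. Take square 3 as the base (bottom).
Fold the four squares in the horizontal row up around 3: 2 -> left, 4 -> right, 5 wraps to the top.
Fold 1 and 6 up from 3: 1 -> back, 6 -> front.
Opposite pairs are therefore: (1, 6), (2, 4), (3, 5).
Face 3 is opposite face 5.
face 5


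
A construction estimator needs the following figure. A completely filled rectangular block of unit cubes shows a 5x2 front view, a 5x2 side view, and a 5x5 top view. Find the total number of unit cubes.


Orthographic views of a solid rectangular block:
Front view 5 x 2 -> length = 5, height = 2
Side view 5 x 2 -> width = 5, height = 2 (consistent)
Top view 5 x 5 -> confirms length = 5, width = 5
The block is 5 x 5 x 2.
Total unit cubes = 5 * 5 * 2 = 50
50 unit cubes


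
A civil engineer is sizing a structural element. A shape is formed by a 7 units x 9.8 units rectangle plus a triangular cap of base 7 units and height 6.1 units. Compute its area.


Composite shape: rectangle + triangle
Rectangle area = 7 * 9.8 = 68.6
Triangle area = 0.5 * 7 * 6.1 = 21.35
Total = 68.6 + 21.35
Total = 89.95
89.95 units^2


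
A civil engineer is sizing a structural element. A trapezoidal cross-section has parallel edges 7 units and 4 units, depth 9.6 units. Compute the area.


Shape: trapezoid
Parallel sides a = 7 units, b = 4 units; Height h = 9.6 units
Formula: A = (a + b) * h / 2
a + b = 7 + 4 = 11
A = 11 * 9.6 / 2
A = 105.6 / 2
A = 52.8
52.8 units^2


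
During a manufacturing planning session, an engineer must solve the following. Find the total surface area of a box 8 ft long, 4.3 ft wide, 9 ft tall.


Shape: rectangular prism
l = 8 ft, w = 4.3 ft, h = 9 ft
Formula: SA = 2(lw + lh + wh)
lw = 34.4, lh = 72, wh = 38.7
lw + lh + wh = 145.1
SA = 2 * 145.1
SA = 290.2
290.2 ft^2


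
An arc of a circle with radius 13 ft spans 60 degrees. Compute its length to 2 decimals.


Shape: circular arc
Radius r = 13 ft, Angle = 60 degrees
Formula: L = (angle/360) * 2 * pi * r
2 * pi * r = 26 * pi
L = (60/360) * 26 * pi
L = 4.333333 * pi
L = 13.61
13.61 ft


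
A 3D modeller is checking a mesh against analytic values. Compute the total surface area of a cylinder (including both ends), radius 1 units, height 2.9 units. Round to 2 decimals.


Shape: closed cylinder
Radius r = 1 units, Height h = 2.9 units
Formula: SA = 2*pi*r^2 + 2*pi*r*h = 2*pi*r*(r + h)
r + h = 3.9
2 * r * (r + h) = 2 * 1 * 3.9 = 7.8
SA = 7.8 * pi
SA = 24.5
24.5 units^2


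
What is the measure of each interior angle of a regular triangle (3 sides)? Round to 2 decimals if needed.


Shape: regular triangle (3 sides)
Formula: interior angle = (n - 2) * 180 / n
(n - 2) = 1
(n - 2) * 180 = 180
angle = 180 / 3
angle = 60
60 degrees


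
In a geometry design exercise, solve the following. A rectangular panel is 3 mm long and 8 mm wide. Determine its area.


Shape: rectangle
Length l = 3 mm, Width w = 8 mm
Formula: A = l * w
A = 3 * 8
A = 24
24 mm^2


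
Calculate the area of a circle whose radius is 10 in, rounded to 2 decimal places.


Shape: circle
Radius r = 10 in
Formula: A = pi * r^2
r^2 = 10^2 = 100
A = pi * 100
A = 314.16
314.16 in^2


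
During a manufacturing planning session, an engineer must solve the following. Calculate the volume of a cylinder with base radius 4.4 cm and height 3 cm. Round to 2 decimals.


Shape: cylinder
Radius r = 4.4 cm, Height h = 3 cm
Formula: V = pi * r^2 * h
r^2 = 19.36
V = pi * 19.36 * 3
V = 58.08 * pi
V = 182.46
182.46 cm^3


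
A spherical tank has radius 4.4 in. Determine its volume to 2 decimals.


Shape: sphere
Radius r = 4.4 in
Formula: V = (4/3) * pi * r^3
r^3 = 85.184
(4/3) * 85.184 = 113.578667
V = 113.578667 * pi
V = 356.82
356.82 in^3


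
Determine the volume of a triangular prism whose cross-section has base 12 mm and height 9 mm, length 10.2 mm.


Shape: triangular prism
Triangle base = 12 mm, triangle height = 9 mm, prism length L = 10.2 mm
Formula: V = (1/2 * b * h_tri) * L
Cross-section area = 0.5 * 12 * 9 = 54
V = 54 * 10.2
V = 550.8
550.8 mm^3


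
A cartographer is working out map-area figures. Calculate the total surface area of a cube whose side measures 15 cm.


Shape: cube
Side s = 15 cm
A cube has 6 square faces.
Formula: SA = 6 * s^2
s^2 = 225
SA = 6 * 225
SA = 1350
1350 cm^2


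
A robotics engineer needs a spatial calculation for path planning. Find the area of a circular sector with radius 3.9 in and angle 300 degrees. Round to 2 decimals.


Shape: circular sector
Radius r = 3.9 in, Angle = 300 degrees
Formula: A = (angle/360) * pi * r^2
r^2 = 15.21
Fraction of circle = 300/360
A = (300/360) * pi * 15.21
A = 12.675 * pi
A = 39.82
39.82 in^2


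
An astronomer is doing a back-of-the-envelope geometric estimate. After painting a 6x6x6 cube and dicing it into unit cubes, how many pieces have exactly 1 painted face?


Large cube: 6 x 6 x 6, cut into unit cubes.
n = 6, so n - 2 = 4
Cubes with 1 painted face lie in the interior of each face.
A cube has 6 faces; each contributes (n - 2)^2 = 16 such cubes.
Count = 6 * 16 = 96
96 unit cubes


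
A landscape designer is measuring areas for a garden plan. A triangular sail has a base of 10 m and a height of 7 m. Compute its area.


Shape: triangle
Base b = 10 m, Height h = 7 m
Formula: A = (1/2) * b * h
A = 0.5 * 10 * 7
A = 0.5 * 70
A = 35
35 m^2


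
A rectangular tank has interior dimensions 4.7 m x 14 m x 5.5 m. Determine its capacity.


Shape: rectangular prism
l = 4.7 m, w = 14 m, h = 5.5 m
Formula: V = l * w * h
V = 4.7 * 14 * 5.5
V = 65.8 * 5.5
V = 361.9
361.9 m^3


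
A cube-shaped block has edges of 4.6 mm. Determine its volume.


Shape: cube
Side s = 4.6 mm
Formula: V = s^3
V = 4.6 * 4.6 * 4.6
V = 21.16 * 4.6
V = 97.336
97.336 mm^3


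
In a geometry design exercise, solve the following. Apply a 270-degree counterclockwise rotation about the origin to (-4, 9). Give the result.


Transformation: rotation about the origin
Original point: (-4, 9)
Rule for 270 deg counterclockwise: (x, y) -> (y, -x)
Apply: (-4, 9) -> (9, 4)
(9, 4)


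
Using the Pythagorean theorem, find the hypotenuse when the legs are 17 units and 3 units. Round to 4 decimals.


Shape: right triangle
Legs a = 17 units, b = 3 units
Formula: c = sqrt(a^2 + b^2)
a^2 = 289, b^2 = 9
a^2 + b^2 = 298
c = sqrt(298)
c = 17.2627
17.2627 units


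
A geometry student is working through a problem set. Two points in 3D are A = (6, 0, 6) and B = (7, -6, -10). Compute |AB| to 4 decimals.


3D distance between two points
P1 = (6, 0, 6), P2 = (7, -6, -10)
Formula: d = sqrt((x2-x1)^2 + (y2-y1)^2 + (z2-z1)^2)
dx = 7 - 6 = 1
dy = -6 - 0 = -6
dz = -10 - 6 = -16
dx^2 + dy^2 + dz^2 = 1 + 36 + 256 = 293
d = sqrt(293)
d = 17.1172
17.1172 units


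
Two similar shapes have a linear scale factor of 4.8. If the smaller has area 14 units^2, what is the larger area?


Linear scale factor k = 4.8
Original area = 14 units^2
Rule: under a linear scaling by k, areas scale by k^2.
k^2 = 4.8^2 = 23.04
New area = 14 * 23.04
New area = 322.56
322.56 units^2


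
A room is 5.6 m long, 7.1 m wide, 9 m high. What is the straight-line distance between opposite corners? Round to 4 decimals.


Shape: rectangular box (space diagonal)
l = 5.6 m, w = 7.1 m, h = 9 m
Visualize: the diagonal of the base, then a right triangle with that diagonal and the height.
Formula: d = sqrt(l^2 + w^2 + h^2)
l^2 + w^2 + h^2 = 31.36 + 50.41 + 81 = 162.77
d = sqrt(162.77)
d = 12.7581
12.7581 m


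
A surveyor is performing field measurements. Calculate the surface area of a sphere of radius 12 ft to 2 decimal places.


Shape: sphere
Radius r = 12 ft
Formula: SA = 4 * pi * r^2
r^2 = 144
SA = 4 * pi * 144
SA = 576 * pi
SA = 1809.56
1809.56 ft^2


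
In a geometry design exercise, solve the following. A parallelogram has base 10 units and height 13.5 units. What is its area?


Shape: parallelogram
Base b = 10 units, Height h = 13.5 units
Formula: A = b * h
A = 10 * 13.5
A = 135
135 units^2


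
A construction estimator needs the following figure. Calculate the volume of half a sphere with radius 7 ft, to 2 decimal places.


Shape: hemisphere (half of a sphere)
Radius r = 7 ft
Formula: V = (1/2) * (4/3) * pi * r^3 = (2/3) * pi * r^3
r^3 = 343
(2/3) * 343 = 228.666667
V = 228.666667 * pi
V = 718.38
718.38 ft^3


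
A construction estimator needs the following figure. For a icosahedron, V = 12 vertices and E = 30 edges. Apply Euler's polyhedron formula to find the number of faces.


Polyhedron: icosahedron
Euler's formula for convex polyhedra: V - E + F = 2
Given: V = 12 vertices and E = 30 edges
Solve for F:
F = 2 + E - V = 2 + 30 - 12 = 20
20 faces


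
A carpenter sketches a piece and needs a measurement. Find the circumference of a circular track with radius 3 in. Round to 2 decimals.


Shape: circle
Radius r = 3 in
Formula: C = 2 * pi * r
C = 2 * pi * 3
C = 6 * pi
C = 18.85
18.85 in


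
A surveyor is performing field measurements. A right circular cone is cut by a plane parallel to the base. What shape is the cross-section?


Solid: right circular cone
Cutting plane: parallel to the base
Visualize the intersection of the plane with the solid's surface.
The boundary of the cut region is a circle.
circle


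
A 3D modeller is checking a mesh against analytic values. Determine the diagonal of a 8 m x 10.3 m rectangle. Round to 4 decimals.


Shape: rectangle (diagonal via Pythagoras)
Sides: 8 m and 10.3 m
Formula: d = sqrt(l^2 + w^2)
l^2 = 64, w^2 = 106.09
l^2 + w^2 = 170.09
d = sqrt(170.09)
d = 13.0419
13.0419 m


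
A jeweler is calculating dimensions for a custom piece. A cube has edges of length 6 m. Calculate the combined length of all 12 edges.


Shape: cube
Side s = 6 m
A cube has 12 edges, all equal.
Formula: total edge length = 12 * s
Total = 12 * 6
Total = 72
72 m


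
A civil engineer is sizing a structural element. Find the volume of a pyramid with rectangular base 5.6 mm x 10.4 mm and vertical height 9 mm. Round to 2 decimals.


Shape: rectangular pyramid
Base: 5.6 mm x 10.4 mm, Height h = 9 mm
Formula: V = (1/3) * base_area * h
base_area = 5.6 * 10.4 = 58.24
base_area * h = 58.24 * 9 = 524.16
V = 524.16 / 3
V = 174.72
174.72 mm^3


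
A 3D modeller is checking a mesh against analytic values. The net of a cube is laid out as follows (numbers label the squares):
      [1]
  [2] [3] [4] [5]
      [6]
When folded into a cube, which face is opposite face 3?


Net: cross layout. Take square 3 as the base (bottom).
Fold the four squares in the horizontal row up around 3: 2 -> left, 4 -> right, 5 wraps to the top.
Fold 1 and 6 up from 3: 1 -> back, 6 -> front.
Opposite pairs are therefore: (1, 6), (2, 4), (3, 5).
Face 3 is opposite face 5.
face 5


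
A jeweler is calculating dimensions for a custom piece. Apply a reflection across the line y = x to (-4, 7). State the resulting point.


Transformation: reflection
Original point: (-4, 7)
Rule for reflection over y = x: (x, y) -> (y, x)
Apply: (-4, 7) -> (7, -4)
(7, -4)


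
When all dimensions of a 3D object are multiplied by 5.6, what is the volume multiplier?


Linear scale factor k = 5.6
Rule: under a linear scaling by k, volumes scale by k^3.
k^3 = 5.6 * 5.6 * 5.6
k^3 = 31.36 * 5.6
k^3 = 175.616
Volume scales by a factor of 175.616.
175.616 (dimensionless)


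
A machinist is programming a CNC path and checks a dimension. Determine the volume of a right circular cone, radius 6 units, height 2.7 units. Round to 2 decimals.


Shape: cone
Radius r = 6 units, Height h = 2.7 units
Formula: V = (1/3) * pi * r^2 * h
r^2 = 36
pi * r^2 * h = pi * 36 * 2.7 = 97.2 * pi
V = 97.2 * pi / 3
V = 101.79
101.79 units^3


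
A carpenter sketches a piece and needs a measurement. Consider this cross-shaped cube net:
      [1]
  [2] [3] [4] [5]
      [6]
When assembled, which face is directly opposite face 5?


Net: cross layout. Take square 3 as the base (bottom).
Fold the four squares in the horizontal row up around 3: 2 -> left, 4 -> right, 5 wraps to the top.
Fold 1 and 6 up from 3: 1 -> back, 6 -> front.
Opposite pairs are therefore: (1, 6), (2, 4), (3, 5).
Face 5 is opposite face 3.
face 3


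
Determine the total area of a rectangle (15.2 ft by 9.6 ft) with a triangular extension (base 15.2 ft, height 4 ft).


Composite shape: rectangle + triangle
Rectangle area = 15.2 * 9.6 = 145.92
Triangle area = 0.5 * 15.2 * 4 = 30.4
Total = 145.92 + 30.4
Total = 176.32
176.32 ft^2


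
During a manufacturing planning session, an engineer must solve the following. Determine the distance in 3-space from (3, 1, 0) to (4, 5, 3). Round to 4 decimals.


3D distance between two points
P1 = (3, 1, 0), P2 = (4, 5, 3)
Formula: d = sqrt((x2-x1)^2 + (y2-y1)^2 + (z2-z1)^2)
dx = 4 - 3 = 1
dy = 5 - 1 = 4
dz = 3 - 0 = 3
dx^2 + dy^2 + dz^2 = 1 + 16 + 9 = 26
d = sqrt(26)
d = 5.099
5.099 units


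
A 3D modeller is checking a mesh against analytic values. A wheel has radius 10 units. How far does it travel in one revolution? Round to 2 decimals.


Shape: circle
Radius r = 10 units
Formula: C = 2 * pi * r
C = 2 * pi * 10
C = 20 * pi
C = 62.83
62.83 units


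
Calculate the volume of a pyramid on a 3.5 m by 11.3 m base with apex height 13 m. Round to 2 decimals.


Shape: rectangular pyramid
Base: 3.5 m x 11.3 m, Height h = 13 m
Formula: V = (1/3) * base_area * h
base_area = 3.5 * 11.3 = 39.55
base_area * h = 39.55 * 13 = 514.15
V = 514.15 / 3
V = 171.38
171.38 m^3


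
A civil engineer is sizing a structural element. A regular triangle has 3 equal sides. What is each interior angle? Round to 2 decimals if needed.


Shape: regular triangle (3 sides)
Formula: interior angle = (n - 2) * 180 / n
(n - 2) = 1
(n - 2) * 180 = 180
angle = 180 / 3
angle = 60
60 degrees


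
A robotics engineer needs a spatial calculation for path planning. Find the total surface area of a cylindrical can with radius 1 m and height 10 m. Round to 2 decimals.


Shape: closed cylinder
Radius r = 1 m, Height h = 10 m
Formula: SA = 2*pi*r^2 + 2*pi*r*h = 2*pi*r*(r + h)
r + h = 11
2 * r * (r + h) = 2 * 1 * 11 = 22
SA = 22 * pi
SA = 69.12
69.12 m^2


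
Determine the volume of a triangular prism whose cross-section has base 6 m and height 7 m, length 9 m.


Shape: triangular prism
Triangle base = 6 m, triangle height = 7 m, prism length L = 9 m
Formula: V = (1/2 * b * h_tri) * L
Cross-section area = 0.5 * 6 * 7 = 21
V = 21 * 9
V = 189
189 m^3


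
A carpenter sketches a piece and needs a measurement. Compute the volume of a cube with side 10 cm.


Shape: cube
Side s = 10 cm
Formula: V = s^3
V = 10 * 10 * 10
V = 100 * 10
V = 1000
1000 cm^3


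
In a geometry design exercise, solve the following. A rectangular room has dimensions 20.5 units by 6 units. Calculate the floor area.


Shape: rectangle
Length l = 20.5 units, Width w = 6 units
Formula: A = l * w
A = 20.5 * 6
A = 123
123 units^2


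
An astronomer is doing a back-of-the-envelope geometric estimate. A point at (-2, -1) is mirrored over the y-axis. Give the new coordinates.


Transformation: reflection
Original point: (-2, -1)
Rule for reflection over the y-axis: (x, y) -> (-x, y)
Apply: (-2, -1) -> (2, -1)
(2, -1)


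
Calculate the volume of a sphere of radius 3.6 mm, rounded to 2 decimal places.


Shape: sphere
Radius r = 3.6 mm
Formula: V = (4/3) * pi * r^3
r^3 = 46.656
(4/3) * 46.656 = 62.208
V = 62.208 * pi
V = 195.43
195.43 mm^3


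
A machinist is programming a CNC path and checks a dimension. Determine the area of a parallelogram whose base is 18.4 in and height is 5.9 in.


Shape: parallelogram
Base b = 18.4 in, Height h = 5.9 in
Formula: A = b * h
A = 18.4 * 5.9
A = 108.56
108.56 in^2


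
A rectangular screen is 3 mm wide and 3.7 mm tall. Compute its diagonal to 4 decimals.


Shape: rectangle (diagonal via Pythagoras)
Sides: 3 mm and 3.7 mm
Formula: d = sqrt(l^2 + w^2)
l^2 = 9, w^2 = 13.69
l^2 + w^2 = 22.69
d = sqrt(22.69)
d = 4.7634
4.7634 mm


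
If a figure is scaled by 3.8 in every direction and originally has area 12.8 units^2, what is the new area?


Linear scale factor k = 3.8
Original area = 12.8 units^2
Rule: under a linear scaling by k, areas scale by k^2.
k^2 = 3.8^2 = 14.44
New area = 12.8 * 14.44
New area = 184.832
184.832 units^2


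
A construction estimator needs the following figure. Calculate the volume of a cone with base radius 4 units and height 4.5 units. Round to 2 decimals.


Shape: cone
Radius r = 4 units, Height h = 4.5 units
Formula: V = (1/3) * pi * r^2 * h
r^2 = 16
pi * r^2 * h = pi * 16 * 4.5 = 72 * pi
V = 72 * pi / 3
V = 75.4
75.4 units^3


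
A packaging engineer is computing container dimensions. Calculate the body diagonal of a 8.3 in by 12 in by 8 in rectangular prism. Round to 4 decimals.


Shape: rectangular box (space diagonal)
l = 8.3 in, w = 12 in, h = 8 in
Visualize: the diagonal of the base, then a right triangle with that diagonal and the height.
Formula: d = sqrt(l^2 + w^2 + h^2)
l^2 + w^2 + h^2 = 68.89 + 144 + 64 = 276.89
d = sqrt(276.89)
d = 16.64
16.64 in


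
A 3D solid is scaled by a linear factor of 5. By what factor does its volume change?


Linear scale factor k = 5
Rule: under a linear scaling by k, volumes scale by k^3.
k^3 = 5 * 5 * 5
k^3 = 25 * 5
k^3 = 125
Volume scales by a factor of 125.
125 (dimensionless)


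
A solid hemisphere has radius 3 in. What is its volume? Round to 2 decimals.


Shape: hemisphere (half of a sphere)
Radius r = 3 in
Formula: V = (1/2) * (4/3) * pi * r^3 = (2/3) * pi * r^3
r^3 = 27
(2/3) * 27 = 18
V = 18 * pi
V = 56.55
56.55 in^3


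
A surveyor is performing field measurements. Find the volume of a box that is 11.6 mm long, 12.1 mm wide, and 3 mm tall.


Shape: rectangular prism
l = 11.6 mm, w = 12.1 mm, h = 3 mm
Formula: V = l * w * h
V = 11.6 * 12.1 * 3
V = 140.36 * 3
V = 421.08
421.08 mm^3


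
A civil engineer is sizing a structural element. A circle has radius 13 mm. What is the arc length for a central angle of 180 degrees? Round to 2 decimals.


Shape: circular arc
Radius r = 13 mm, Angle = 180 degrees
Formula: L = (angle/360) * 2 * pi * r
2 * pi * r = 26 * pi
L = (180/360) * 26 * pi
L = 13 * pi
L = 40.84
40.84 mm


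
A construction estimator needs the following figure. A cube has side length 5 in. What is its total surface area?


Shape: cube
Side s = 5 in
A cube has 6 square faces.
Formula: SA = 6 * s^2
s^2 = 25
SA = 6 * 25
SA = 150
150 in^2


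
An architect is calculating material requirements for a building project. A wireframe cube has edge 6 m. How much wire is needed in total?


Shape: cube
Side s = 6 m
A cube has 12 edges, all equal.
Formula: total edge length = 12 * s
Total = 12 * 6
Total = 72
72 m


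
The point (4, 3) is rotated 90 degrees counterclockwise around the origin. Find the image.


Transformation: rotation about the origin
Original point: (4, 3)
Rule for 90 deg counterclockwise: (x, y) -> (-y, x)
Apply: (4, 3) -> (-3, 4)
(-3, 4)


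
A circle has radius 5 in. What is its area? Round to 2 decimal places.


Shape: circle
Radius r = 5 in
Formula: A = pi * r^2
r^2 = 5^2 = 25
A = pi * 25
A = 78.54
78.54 in^2


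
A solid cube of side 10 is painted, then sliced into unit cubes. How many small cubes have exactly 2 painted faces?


Large cube: 10 x 10 x 10, cut into unit cubes.
n = 10, so n - 2 = 8
Cubes with 2 painted faces lie along the edges, excluding corners.
A cube has 12 edges; each contributes (n - 2) = 8 such cubes.
Count = 12 * 8 = 96
96 unit cubes


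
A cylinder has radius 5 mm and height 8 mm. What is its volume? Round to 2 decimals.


Shape: cylinder
Radius r = 5 mm, Height h = 8 mm
Formula: V = pi * r^2 * h
r^2 = 25
V = pi * 25 * 8
V = 200 * pi
V = 628.32
628.32 mm^3


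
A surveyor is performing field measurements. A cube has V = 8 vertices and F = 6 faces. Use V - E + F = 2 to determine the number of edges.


Polyhedron: cube
Euler's formula for convex polyhedra: V - E + F = 2
Given: V = 8 vertices and F = 6 faces
Solve for E:
E = V + F - 2 = 8 + 6 - 2 = 12
12 edges


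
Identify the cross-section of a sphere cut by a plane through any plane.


Solid: sphere
Cutting plane: through any plane
Visualize the intersection of the plane with the solid's surface.
The boundary of the cut region is a circle.
circle


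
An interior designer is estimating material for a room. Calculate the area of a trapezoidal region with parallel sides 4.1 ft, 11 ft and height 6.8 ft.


Shape: trapezoid
Parallel sides a = 4.1 ft, b = 11 ft; Height h = 6.8 ft
Formula: A = (a + b) * h / 2
a + b = 4.1 + 11 = 15.1
A = 15.1 * 6.8 / 2
A = 102.68 / 2
A = 51.34
51.34 ft^2


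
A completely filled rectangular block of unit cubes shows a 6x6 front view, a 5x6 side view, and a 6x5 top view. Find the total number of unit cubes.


Orthographic views of a solid rectangular block:
Front view 6 x 6 -> length = 6, height = 6
Side view 5 x 6 -> width = 5, height = 6 (consistent)
Top view 6 x 5 -> confirms length = 6, width = 5
The block is 6 x 5 x 6.
Total unit cubes = 6 * 5 * 6 = 180
180 unit cubes


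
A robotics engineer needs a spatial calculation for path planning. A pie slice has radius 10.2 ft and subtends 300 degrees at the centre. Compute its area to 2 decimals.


Shape: circular sector
Radius r = 10.2 ft, Angle = 300 degrees
Formula: A = (angle/360) * pi * r^2
r^2 = 104.04
Fraction of circle = 300/360
A = (300/360) * pi * 104.04
A = 86.7 * pi
A = 272.38
272.38 ft^2


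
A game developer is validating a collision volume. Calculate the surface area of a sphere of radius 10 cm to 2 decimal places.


Shape: sphere
Radius r = 10 cm
Formula: SA = 4 * pi * r^2
r^2 = 100
SA = 4 * pi * 100
SA = 400 * pi
SA = 1256.64
1256.64 cm^2


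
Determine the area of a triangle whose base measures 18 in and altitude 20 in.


Shape: triangle
Base b = 18 in, Height h = 20 in
Formula: A = (1/2) * b * h
A = 0.5 * 18 * 20
A = 0.5 * 360
A = 180
180 in^2


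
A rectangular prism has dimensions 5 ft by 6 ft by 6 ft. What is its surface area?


Shape: rectangular prism
l = 5 ft, w = 6 ft, h = 6 ft
Formula: SA = 2(lw + lh + wh)
lw = 30, lh = 30, wh = 36
lw + lh + wh = 96
SA = 2 * 96
SA = 192
192 ft^2


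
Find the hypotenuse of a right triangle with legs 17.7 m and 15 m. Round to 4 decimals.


Shape: right triangle
Legs a = 17.7 m, b = 15 m
Formula: c = sqrt(a^2 + b^2)
a^2 = 313.29, b^2 = 225
a^2 + b^2 = 538.29
c = sqrt(538.29)
c = 23.2011
23.2011 m


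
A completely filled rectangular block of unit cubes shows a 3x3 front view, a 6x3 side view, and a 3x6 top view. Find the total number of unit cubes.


Orthographic views of a solid rectangular block:
Front view 3 x 3 -> length = 3, height = 3
Side view 6 x 3 -> width = 6, height = 3 (consistent)
Top view 3 x 6 -> confirms length = 3, width = 6
The block is 3 x 6 x 3.
Total unit cubes = 3 * 6 * 3 = 54
54 unit cubes


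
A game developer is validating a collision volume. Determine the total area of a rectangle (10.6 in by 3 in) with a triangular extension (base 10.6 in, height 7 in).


Composite shape: rectangle + triangle
Rectangle area = 10.6 * 3 = 31.8
Triangle area = 0.5 * 10.6 * 7 = 37.1
Total = 31.8 + 37.1
Total = 68.9
68.9 in^2


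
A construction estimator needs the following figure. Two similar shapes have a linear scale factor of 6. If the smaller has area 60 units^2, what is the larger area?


Linear scale factor k = 6
Original area = 60 units^2
Rule: under a linear scaling by k, areas scale by k^2.
k^2 = 6^2 = 36
New area = 60 * 36
New area = 2160
2160 units^2


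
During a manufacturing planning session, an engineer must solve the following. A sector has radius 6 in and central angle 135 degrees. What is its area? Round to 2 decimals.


Shape: circular sector
Radius r = 6 in, Angle = 135 degrees
Formula: A = (angle/360) * pi * r^2
r^2 = 36
Fraction of circle = 135/360
A = (135/360) * pi * 36
A = 13.5 * pi
A = 42.41
42.41 in^2


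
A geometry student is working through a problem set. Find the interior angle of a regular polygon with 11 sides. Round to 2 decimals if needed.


Shape: regular hendecagon (11 sides)
Formula: interior angle = (n - 2) * 180 / n
(n - 2) = 9
(n - 2) * 180 = 1620
angle = 1620 / 11
angle = 147.27
147.27 degrees


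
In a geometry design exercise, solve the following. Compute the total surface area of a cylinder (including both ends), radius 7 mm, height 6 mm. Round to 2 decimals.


Shape: closed cylinder
Radius r = 7 mm, Height h = 6 mm
Formula: SA = 2*pi*r^2 + 2*pi*r*h = 2*pi*r*(r + h)
r + h = 13
2 * r * (r + h) = 2 * 7 * 13 = 182
SA = 182 * pi
SA = 571.77
571.77 mm^2


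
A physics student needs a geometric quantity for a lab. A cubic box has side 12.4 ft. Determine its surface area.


Shape: cube
Side s = 12.4 ft
A cube has 6 square faces.
Formula: SA = 6 * s^2
s^2 = 153.76
SA = 6 * 153.76
SA = 922.56
922.56 ft^2


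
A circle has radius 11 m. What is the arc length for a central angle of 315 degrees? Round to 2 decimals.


Shape: circular arc
Radius r = 11 m, Angle = 315 degrees
Formula: L = (angle/360) * 2 * pi * r
2 * pi * r = 22 * pi
L = (315/360) * 22 * pi
L = 19.25 * pi
L = 60.48
60.48 m


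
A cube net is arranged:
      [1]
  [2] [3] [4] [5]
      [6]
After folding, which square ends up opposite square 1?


Net: cross layout. Take square 3 as the base (bottom).
Fold the four squares in the horizontal row up around 3: 2 -> left, 4 -> right, 5 wraps to the top.
Fold 1 and 6 up from 3: 1 -> back, 6 -> front.
Opposite pairs are therefore: (1, 6), (2, 4), (3, 5).
Face 1 is opposite face 6.
face 6


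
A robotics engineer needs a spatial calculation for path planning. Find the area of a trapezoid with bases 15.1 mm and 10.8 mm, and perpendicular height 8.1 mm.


Shape: trapezoid
Parallel sides a = 15.1 mm, b = 10.8 mm; Height h = 8.1 mm
Formula: A = (a + b) * h / 2
a + b = 15.1 + 10.8 = 25.9
A = 25.9 * 8.1 / 2
A = 209.79 / 2
A = 104.895
104.895 mm^2


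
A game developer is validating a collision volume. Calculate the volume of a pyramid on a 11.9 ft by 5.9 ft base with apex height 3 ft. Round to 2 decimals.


Shape: rectangular pyramid
Base: 11.9 ft x 5.9 ft, Height h = 3 ft
Formula: V = (1/3) * base_area * h
base_area = 11.9 * 5.9 = 70.21
base_area * h = 70.21 * 3 = 210.63
V = 210.63 / 3
V = 70.21
70.21 ft^3


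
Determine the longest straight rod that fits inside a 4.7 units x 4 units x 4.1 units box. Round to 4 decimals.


Shape: rectangular box (space diagonal)
l = 4.7 units, w = 4 units, h = 4.1 units
Visualize: the diagonal of the base, then a right triangle with that diagonal and the height.
Formula: d = sqrt(l^2 + w^2 + h^2)
l^2 + w^2 + h^2 = 22.09 + 16 + 16.81 = 54.9
d = sqrt(54.9)
d = 7.4095
7.4095 units


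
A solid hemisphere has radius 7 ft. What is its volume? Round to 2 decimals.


Shape: hemisphere (half of a sphere)
Radius r = 7 ft
Formula: V = (1/2) * (4/3) * pi * r^3 = (2/3) * pi * r^3
r^3 = 343
(2/3) * 343 = 228.666667
V = 228.666667 * pi
V = 718.38
718.38 ft^3


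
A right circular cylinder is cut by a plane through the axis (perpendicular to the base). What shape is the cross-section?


Solid: right circular cylinder
Cutting plane: through the axis (perpendicular to the base)
Visualize the intersection of the plane with the solid's surface.
The boundary of the cut region is a rectangle.
rectangle


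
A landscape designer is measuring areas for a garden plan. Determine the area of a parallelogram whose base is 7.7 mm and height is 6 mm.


Shape: parallelogram
Base b = 7.7 mm, Height h = 6 mm
Formula: A = b * h
A = 7.7 * 6
A = 46.2
46.2 mm^2


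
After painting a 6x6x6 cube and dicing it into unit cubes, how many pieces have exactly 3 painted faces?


Large cube: 6 x 6 x 6, cut into unit cubes.
Cubes with 3 painted faces are at the corners. A cube always has 8 corners.
Count = 8
8 unit cubes


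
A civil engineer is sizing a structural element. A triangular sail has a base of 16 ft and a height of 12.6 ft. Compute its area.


Shape: triangle
Base b = 16 ft, Height h = 12.6 ft
Formula: A = (1/2) * b * h
A = 0.5 * 16 * 12.6
A = 0.5 * 201.6
A = 100.8
100.8 ft^2


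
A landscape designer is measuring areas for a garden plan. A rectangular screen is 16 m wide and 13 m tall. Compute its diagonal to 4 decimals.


Shape: rectangle (diagonal via Pythagoras)
Sides: 16 m and 13 m
Formula: d = sqrt(l^2 + w^2)
l^2 = 256, w^2 = 169
l^2 + w^2 = 425
d = sqrt(425)
d = 20.6155
20.6155 m


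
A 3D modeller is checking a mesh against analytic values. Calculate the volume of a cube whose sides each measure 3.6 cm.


Shape: cube
Side s = 3.6 cm
Formula: V = s^3
V = 3.6 * 3.6 * 3.6
V = 12.96 * 3.6
V = 46.656
46.656 cm^3


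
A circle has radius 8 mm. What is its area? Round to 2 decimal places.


Shape: circle
Radius r = 8 mm
Formula: A = pi * r^2
r^2 = 8^2 = 64
A = pi * 64
A = 201.06
201.06 mm^2


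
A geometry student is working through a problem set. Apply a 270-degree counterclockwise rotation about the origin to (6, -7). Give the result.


Transformation: rotation about the origin
Original point: (6, -7)
Rule for 270 deg counterclockwise: (x, y) -> (y, -x)
Apply: (6, -7) -> (-7, -6)
(-7, -6)
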